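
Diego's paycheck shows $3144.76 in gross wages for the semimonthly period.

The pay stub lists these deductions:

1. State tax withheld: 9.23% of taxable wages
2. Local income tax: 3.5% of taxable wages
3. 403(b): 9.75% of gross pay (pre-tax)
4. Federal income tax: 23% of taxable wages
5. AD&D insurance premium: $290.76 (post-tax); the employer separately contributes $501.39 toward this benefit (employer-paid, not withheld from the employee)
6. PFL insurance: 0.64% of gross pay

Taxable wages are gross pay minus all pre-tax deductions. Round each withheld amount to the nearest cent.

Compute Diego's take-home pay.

403(b): $3144.76 × 0.0975 = $306.61
Taxable wages = $3144.76 − $306.61 = $2838.15
Federal income tax: $2838.15 × 0.23 = $652.77
Local income tax: $2838.15 × 0.035 = $99.34
State tax withheld: $2838.15 × 0.0923 = $261.96
PFL insurance: $3144.76 × 0.0064 = $20.13
AD&D insurance premium: $290.76
(Employer's $501.39 toward AD&D insurance premium is not withheld from the employee.)
Total deductions = $306.61 + $652.77 + $99.34 + $261.96 + $20.13 + $290.76 = $1631.57
Net pay = $3144.76 − $1631.57 = $1513.19

$1513.19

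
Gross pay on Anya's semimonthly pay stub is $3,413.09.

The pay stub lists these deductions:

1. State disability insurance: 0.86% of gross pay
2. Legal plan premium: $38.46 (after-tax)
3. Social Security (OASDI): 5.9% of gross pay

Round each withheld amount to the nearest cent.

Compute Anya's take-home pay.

$3,143.91

State disability insurance: $3,413.09 × 0.0086 = $29.35
Social Security (OASDI): $3,413.09 × 0.059 = $201.37
Legal plan premium: $38.46
Total deductions = $29.35 + $201.37 + $38.46 = $269.18
Net pay = $3,413.09 − $269.18 = $3,143.91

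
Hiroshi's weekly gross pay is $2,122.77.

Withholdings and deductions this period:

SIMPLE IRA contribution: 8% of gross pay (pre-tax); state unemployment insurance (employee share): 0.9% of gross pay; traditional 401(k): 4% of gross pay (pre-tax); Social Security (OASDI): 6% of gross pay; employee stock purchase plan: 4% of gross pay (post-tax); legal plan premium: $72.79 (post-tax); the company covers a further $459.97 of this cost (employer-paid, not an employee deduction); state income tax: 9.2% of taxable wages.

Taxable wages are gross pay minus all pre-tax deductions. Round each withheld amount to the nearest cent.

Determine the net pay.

Traditional 401(k): $2,122.77 × 0.04 = $84.91
SIMPLE IRA contribution: $2,122.77 × 0.08 = $169.82
Pre-tax total = $84.91 + $169.82 = $254.73
Taxable wages = $2,122.77 − $254.73 = $1,868.04
State income tax: $1,868.04 × 0.092 = $171.86
State unemployment insurance (employee share): $2,122.77 × 0.009 = $19.10
Social Security (OASDI): $2,122.77 × 0.06 = $127.37
Employee stock purchase plan: $2,122.77 × 0.04 = $84.91
Legal plan premium: $72.79
(Employer's $459.97 toward legal plan premium is not withheld from the employee.)
Total deductions = $84.91 + $169.82 + $171.86 + $19.10 + $127.37 + $84.91 + $72.79 = $730.76
Net pay = $2,122.77 − $730.76 = $1,392.01

$1,392.01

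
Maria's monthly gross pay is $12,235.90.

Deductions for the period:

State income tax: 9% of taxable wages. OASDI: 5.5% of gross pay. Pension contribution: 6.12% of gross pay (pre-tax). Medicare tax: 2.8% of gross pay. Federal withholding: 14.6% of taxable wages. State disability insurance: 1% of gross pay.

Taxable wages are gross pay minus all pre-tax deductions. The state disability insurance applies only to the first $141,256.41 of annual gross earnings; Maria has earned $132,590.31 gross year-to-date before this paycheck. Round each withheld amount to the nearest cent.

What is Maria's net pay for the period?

Pension contribution: $12,235.90 × 0.0612 = $748.84
Taxable wages = $12,235.90 − $748.84 = $11,487.06
Federal withholding: $11,487.06 × 0.146 = $1,677.11
State income tax: $11,487.06 × 0.09 = $1,033.84
OASDI: $12,235.90 × 0.055 = $672.97
Medicare tax: $12,235.90 × 0.028 = $342.61
State disability insurance: only $141,256.41 − $132,590.31 = $8,666.10 of this check is subject → $8,666.10 × 0.01 = $86.66
Total deductions = $748.84 + $1,677.11 + $1,033.84 + $672.97 + $342.61 + $86.66 = $4,562.03
Net pay = $12,235.90 − $4,562.03 = $7,673.87

$7,673.87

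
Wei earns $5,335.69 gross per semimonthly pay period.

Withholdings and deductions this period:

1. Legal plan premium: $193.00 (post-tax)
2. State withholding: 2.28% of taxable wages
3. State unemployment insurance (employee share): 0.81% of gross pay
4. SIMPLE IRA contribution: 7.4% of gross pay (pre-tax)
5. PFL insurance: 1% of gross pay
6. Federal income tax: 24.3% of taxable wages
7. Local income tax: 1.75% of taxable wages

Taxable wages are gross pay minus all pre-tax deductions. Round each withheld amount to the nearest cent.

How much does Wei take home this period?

SIMPLE IRA contribution: $5,335.69 × 0.074 = $394.84
Taxable wages = $5,335.69 − $394.84 = $4,940.85
State withholding: $4,940.85 × 0.0228 = $112.65
Local income tax: $4,940.85 × 0.0175 = $86.46
Federal income tax: $4,940.85 × 0.243 = $1,200.63
PFL insurance: $5,335.69 × 0.01 = $53.36
State unemployment insurance (employee share): $5,335.69 × 0.0081 = $43.22
Legal plan premium: $193.00
Total deductions = $394.84 + $112.65 + $86.46 + $1,200.63 + $53.36 + $43.22 + $193.00 = $2,084.16
Net pay = $5,335.69 − $2,084.16 = $3,251.53

$3,251.53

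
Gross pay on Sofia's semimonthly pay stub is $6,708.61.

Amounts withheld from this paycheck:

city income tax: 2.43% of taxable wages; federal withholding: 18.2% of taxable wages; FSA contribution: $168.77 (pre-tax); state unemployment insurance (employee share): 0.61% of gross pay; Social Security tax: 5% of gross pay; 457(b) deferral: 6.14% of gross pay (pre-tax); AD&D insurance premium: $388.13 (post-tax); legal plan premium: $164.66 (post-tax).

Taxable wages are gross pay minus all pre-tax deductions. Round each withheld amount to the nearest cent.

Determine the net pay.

$3,934.60

FSA contribution: $168.77
457(b) deferral: $6,708.61 × 0.0614 = $411.91
Pre-tax total = $168.77 + $411.91 = $580.68
Taxable wages = $6,708.61 − $580.68 = $6,127.93
Federal withholding: $6,127.93 × 0.182 = $1,115.28
City income tax: $6,127.93 × 0.0243 = $148.91
Social Security tax: $6,708.61 × 0.05 = $335.43
State unemployment insurance (employee share): $6,708.61 × 0.0061 = $40.92
Legal plan premium: $164.66
AD&D insurance premium: $388.13
Total deductions = $168.77 + $411.91 + $1,115.28 + $148.91 + $335.43 + $40.92 + $164.66 + $388.13 = $2,774.01
Net pay = $6,708.61 − $2,774.01 = $3,934.60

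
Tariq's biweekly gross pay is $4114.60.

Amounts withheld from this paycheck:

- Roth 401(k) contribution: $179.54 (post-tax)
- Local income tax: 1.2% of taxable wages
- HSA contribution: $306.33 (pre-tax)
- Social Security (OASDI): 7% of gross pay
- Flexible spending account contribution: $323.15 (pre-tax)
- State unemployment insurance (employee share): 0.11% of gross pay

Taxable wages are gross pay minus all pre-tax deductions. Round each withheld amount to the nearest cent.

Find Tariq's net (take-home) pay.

$2971.21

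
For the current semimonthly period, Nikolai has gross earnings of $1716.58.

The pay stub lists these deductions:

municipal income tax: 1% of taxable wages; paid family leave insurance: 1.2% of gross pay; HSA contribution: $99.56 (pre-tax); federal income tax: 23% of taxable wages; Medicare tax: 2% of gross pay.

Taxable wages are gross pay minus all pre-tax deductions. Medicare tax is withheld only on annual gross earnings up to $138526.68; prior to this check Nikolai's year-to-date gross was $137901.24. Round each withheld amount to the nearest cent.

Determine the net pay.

$1195.83

HSA contribution: $99.56
Taxable wages = $1716.58 − $99.56 = $1617.02
Municipal income tax: $1617.02 × 0.01 = $16.17
Federal income tax: $1617.02 × 0.23 = $371.91
Medicare tax: only $138526.68 − $137901.24 = $625.44 of this check is subject → $625.44 × 0.02 = $12.51
Paid family leave insurance: $1716.58 × 0.012 = $20.60
Total deductions = $99.56 + $16.17 + $371.91 + $12.51 + $20.60 = $520.75
Net pay = $1716.58 − $520.75 = $1195.83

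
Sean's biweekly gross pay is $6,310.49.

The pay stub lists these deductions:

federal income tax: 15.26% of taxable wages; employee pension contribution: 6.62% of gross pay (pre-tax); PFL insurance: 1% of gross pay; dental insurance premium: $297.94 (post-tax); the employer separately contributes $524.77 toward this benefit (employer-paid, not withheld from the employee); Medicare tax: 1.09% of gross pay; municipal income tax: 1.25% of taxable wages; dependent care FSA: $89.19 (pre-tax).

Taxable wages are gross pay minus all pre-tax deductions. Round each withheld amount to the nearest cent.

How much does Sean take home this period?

$4,415.57

Employee pension contribution: $6,310.49 × 0.0662 = $417.75
Dependent care FSA: $89.19
Pre-tax total = $417.75 + $89.19 = $506.94
Taxable wages = $6,310.49 − $506.94 = $5,803.55
Municipal income tax: $5,803.55 × 0.0125 = $72.54
Federal income tax: $5,803.55 × 0.1526 = $885.62
Medicare tax: $6,310.49 × 0.0109 = $68.78
PFL insurance: $6,310.49 × 0.01 = $63.10
Dental insurance premium: $297.94
(Employer's $524.77 toward dental insurance premium is not withheld from the employee.)
Total deductions = $417.75 + $89.19 + $72.54 + $885.62 + $68.78 + $63.10 + $297.94 = $1,894.92
Net pay = $6,310.49 − $1,894.92 = $4,415.57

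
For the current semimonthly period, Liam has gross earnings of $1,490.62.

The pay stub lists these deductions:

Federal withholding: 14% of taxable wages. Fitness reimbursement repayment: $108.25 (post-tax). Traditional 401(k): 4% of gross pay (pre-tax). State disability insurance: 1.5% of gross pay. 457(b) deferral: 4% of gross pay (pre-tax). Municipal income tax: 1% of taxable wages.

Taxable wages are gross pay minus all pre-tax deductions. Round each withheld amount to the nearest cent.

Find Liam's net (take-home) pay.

$1,035.07

Traditional 401(k): $1,490.62 × 0.04 = $59.62
457(b) deferral: $1,490.62 × 0.04 = $59.62
Pre-tax total = $59.62 + $59.62 = $119.24
Taxable wages = $1,490.62 − $119.24 = $1,371.38
Municipal income tax: $1,371.38 × 0.01 = $13.71
Federal withholding: $1,371.38 × 0.14 = $191.99
State disability insurance: $1,490.62 × 0.015 = $22.36
Fitness reimbursement repayment: $108.25
Total deductions = $59.62 + $59.62 + $13.71 + $191.99 + $22.36 + $108.25 = $455.55
Net pay = $1,490.62 − $455.55 = $1,035.07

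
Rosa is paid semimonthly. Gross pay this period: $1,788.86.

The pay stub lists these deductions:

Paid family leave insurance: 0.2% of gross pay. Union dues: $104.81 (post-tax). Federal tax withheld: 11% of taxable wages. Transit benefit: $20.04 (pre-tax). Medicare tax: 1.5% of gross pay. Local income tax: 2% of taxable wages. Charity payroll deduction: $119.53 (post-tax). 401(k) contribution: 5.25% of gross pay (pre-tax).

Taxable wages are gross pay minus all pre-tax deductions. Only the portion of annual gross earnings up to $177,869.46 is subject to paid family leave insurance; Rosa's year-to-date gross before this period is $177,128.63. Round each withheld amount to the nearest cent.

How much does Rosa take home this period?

401(k) contribution: $1,788.86 × 0.0525 = $93.92
Transit benefit: $20.04
Pre-tax total = $93.92 + $20.04 = $113.96
Taxable wages = $1,788.86 − $113.96 = $1,674.90
Federal tax withheld: $1,674.90 × 0.11 = $184.24
Local income tax: $1,674.90 × 0.02 = $33.50
Paid family leave insurance: only $177,869.46 − $177,128.63 = $740.83 of this check is subject → $740.83 × 0.002 = $1.48
Medicare tax: $1,788.86 × 0.015 = $26.83
Charity payroll deduction: $119.53
Union dues: $104.81
Total deductions = $93.92 + $20.04 + $184.24 + $33.50 + $1.48 + $26.83 + $119.53 + $104.81 = $584.35
Net pay = $1,788.86 − $584.35 = $1,204.51

$1,204.51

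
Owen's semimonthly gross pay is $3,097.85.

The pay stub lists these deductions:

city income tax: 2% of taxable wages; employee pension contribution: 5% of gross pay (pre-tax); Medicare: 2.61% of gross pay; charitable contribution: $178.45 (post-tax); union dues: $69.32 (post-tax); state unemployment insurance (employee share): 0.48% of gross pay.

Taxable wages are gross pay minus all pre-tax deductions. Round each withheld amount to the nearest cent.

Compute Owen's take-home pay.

Employee pension contribution: $3,097.85 × 0.05 = $154.89
Taxable wages = $3,097.85 − $154.89 = $2,942.96
City income tax: $2,942.96 × 0.02 = $58.86
State unemployment insurance (employee share): $3,097.85 × 0.0048 = $14.87
Medicare: $3,097.85 × 0.0261 = $80.85
Charitable contribution: $178.45
Union dues: $69.32
Total deductions = $154.89 + $58.86 + $14.87 + $80.85 + $178.45 + $69.32 = $557.24
Net pay = $3,097.85 − $557.24 = $2,540.61

$2,540.61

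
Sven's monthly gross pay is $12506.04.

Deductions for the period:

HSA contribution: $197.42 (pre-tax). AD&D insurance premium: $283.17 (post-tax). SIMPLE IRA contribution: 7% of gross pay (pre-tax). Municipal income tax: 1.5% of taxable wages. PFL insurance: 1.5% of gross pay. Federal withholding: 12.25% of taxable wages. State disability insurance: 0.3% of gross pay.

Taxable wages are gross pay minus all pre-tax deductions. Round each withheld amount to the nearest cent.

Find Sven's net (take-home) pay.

$9352.85

SIMPLE IRA contribution: $12506.04 × 0.07 = $875.42
HSA contribution: $197.42
Pre-tax total = $875.42 + $197.42 = $1072.84
Taxable wages = $12506.04 − $1072.84 = $11433.20
Municipal income tax: $11433.20 × 0.015 = $171.50
Federal withholding: $11433.20 × 0.1225 = $1400.57
State disability insurance: $12506.04 × 0.003 = $37.52
PFL insurance: $12506.04 × 0.015 = $187.59
AD&D insurance premium: $283.17
Total deductions = $875.42 + $197.42 + $171.50 + $1400.57 + $37.52 + $187.59 + $283.17 = $3153.19
Net pay = $12506.04 − $3153.19 = $9352.85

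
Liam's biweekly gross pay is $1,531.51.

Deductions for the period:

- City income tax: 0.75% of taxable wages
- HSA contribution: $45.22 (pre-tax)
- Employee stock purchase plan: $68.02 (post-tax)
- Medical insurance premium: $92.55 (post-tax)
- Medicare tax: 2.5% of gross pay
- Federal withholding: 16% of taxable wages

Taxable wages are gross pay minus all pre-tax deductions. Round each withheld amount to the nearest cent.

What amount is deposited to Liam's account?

$1,038.47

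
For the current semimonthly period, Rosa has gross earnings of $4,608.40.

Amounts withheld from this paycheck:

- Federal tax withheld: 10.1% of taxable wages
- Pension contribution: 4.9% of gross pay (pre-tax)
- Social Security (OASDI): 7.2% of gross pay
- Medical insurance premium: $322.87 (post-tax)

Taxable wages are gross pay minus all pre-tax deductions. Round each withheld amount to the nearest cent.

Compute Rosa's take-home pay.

$3,285.28

Pension contribution: $4,608.40 × 0.049 = $225.81
Taxable wages = $4,608.40 − $225.81 = $4,382.59
Federal tax withheld: $4,382.59 × 0.101 = $442.64
Social Security (OASDI): $4,608.40 × 0.072 = $331.80
Medical insurance premium: $322.87
Total deductions = $225.81 + $442.64 + $331.80 + $322.87 = $1,323.12
Net pay = $4,608.40 − $1,323.12 = $3,285.28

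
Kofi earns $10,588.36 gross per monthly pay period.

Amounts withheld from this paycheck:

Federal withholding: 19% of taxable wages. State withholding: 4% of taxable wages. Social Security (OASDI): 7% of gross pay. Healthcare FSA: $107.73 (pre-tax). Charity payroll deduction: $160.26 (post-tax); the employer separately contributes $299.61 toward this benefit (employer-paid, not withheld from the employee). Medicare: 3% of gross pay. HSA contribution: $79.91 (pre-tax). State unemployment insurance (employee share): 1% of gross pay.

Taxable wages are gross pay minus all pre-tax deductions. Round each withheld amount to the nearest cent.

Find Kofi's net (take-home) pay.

Healthcare FSA: $107.73
HSA contribution: $79.91
Pre-tax total = $107.73 + $79.91 = $187.64
Taxable wages = $10,588.36 − $187.64 = $10,400.72
State withholding: $10,400.72 × 0.04 = $416.03
Federal withholding: $10,400.72 × 0.19 = $1,976.14
Social Security (OASDI): $10,588.36 × 0.07 = $741.19
State unemployment insurance (employee share): $10,588.36 × 0.01 = $105.88
Medicare: $10,588.36 × 0.03 = $317.65
Charity payroll deduction: $160.26
(Employer's $299.61 toward charity payroll deduction is not withheld from the employee.)
Total deductions = $107.73 + $79.91 + $416.03 + $1,976.14 + $741.19 + $105.88 + $317.65 + $160.26 = $3,904.79
Net pay = $10,588.36 − $3,904.79 = $6,683.57

$6,683.57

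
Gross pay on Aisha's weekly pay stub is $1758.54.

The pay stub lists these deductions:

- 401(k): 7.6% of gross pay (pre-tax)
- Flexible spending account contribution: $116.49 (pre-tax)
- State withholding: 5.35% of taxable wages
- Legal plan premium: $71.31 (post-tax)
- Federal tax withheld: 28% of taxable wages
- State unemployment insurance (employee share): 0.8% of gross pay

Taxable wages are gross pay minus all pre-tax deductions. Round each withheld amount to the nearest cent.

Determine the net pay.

$919.97

401(k): $1758.54 × 0.076 = $133.65
Flexible spending account contribution: $116.49
Pre-tax total = $133.65 + $116.49 = $250.14
Taxable wages = $1758.54 − $250.14 = $1508.40
State withholding: $1508.40 × 0.0535 = $80.70
Federal tax withheld: $1508.40 × 0.28 = $422.35
State unemployment insurance (employee share): $1758.54 × 0.008 = $14.07
Legal plan premium: $71.31
Total deductions = $133.65 + $116.49 + $80.70 + $422.35 + $14.07 + $71.31 = $838.57
Net pay = $1758.54 − $838.57 = $919.97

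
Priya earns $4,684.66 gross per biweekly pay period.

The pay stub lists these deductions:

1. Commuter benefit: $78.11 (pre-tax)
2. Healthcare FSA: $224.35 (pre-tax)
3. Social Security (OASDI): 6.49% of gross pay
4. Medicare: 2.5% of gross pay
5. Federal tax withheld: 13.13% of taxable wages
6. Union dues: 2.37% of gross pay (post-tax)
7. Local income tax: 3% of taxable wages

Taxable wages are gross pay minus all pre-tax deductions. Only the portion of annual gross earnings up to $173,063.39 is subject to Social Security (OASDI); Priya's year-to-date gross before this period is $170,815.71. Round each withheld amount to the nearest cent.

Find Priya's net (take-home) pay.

Commuter benefit: $78.11
Healthcare FSA: $224.35
Pre-tax total = $78.11 + $224.35 = $302.46
Taxable wages = $4,684.66 − $302.46 = $4,382.20
Federal tax withheld: $4,382.20 × 0.1313 = $575.38
Local income tax: $4,382.20 × 0.03 = $131.47
Medicare: $4,684.66 × 0.025 = $117.12
Social Security (OASDI): only $173,063.39 − $170,815.71 = $2,247.68 of this check is subject → $2,247.68 × 0.0649 = $145.87
Union dues: $4,684.66 × 0.0237 = $111.03
Total deductions = $78.11 + $224.35 + $575.38 + $131.47 + $117.12 + $145.87 + $111.03 = $1,383.33
Net pay = $4,684.66 − $1,383.33 = $3,301.33

$3,301.33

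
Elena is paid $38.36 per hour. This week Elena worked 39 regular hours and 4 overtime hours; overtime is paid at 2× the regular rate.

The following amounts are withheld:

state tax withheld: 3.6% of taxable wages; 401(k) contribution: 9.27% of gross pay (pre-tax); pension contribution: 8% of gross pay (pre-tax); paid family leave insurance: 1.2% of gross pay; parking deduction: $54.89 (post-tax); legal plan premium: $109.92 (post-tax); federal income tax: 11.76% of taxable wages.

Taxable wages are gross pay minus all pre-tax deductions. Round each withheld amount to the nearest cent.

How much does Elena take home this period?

$1076.00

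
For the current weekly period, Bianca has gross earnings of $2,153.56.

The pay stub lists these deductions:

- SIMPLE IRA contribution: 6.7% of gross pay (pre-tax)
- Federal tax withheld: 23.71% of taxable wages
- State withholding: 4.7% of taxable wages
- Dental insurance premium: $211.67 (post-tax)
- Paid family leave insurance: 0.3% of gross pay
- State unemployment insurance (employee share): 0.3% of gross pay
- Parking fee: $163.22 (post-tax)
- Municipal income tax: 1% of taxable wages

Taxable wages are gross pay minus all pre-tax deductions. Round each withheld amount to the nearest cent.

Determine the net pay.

SIMPLE IRA contribution: $2,153.56 × 0.067 = $144.29
Taxable wages = $2,153.56 − $144.29 = $2,009.27
Municipal income tax: $2,009.27 × 0.01 = $20.09
Federal tax withheld: $2,009.27 × 0.2371 = $476.40
State withholding: $2,009.27 × 0.047 = $94.44
State unemployment insurance (employee share): $2,153.56 × 0.003 = $6.46
Paid family leave insurance: $2,153.56 × 0.003 = $6.46
Dental insurance premium: $211.67
Parking fee: $163.22
Total deductions = $144.29 + $20.09 + $476.40 + $94.44 + $6.46 + $6.46 + $211.67 + $163.22 = $1,123.03
Net pay = $2,153.56 − $1,123.03 = $1,030.53

$1,030.53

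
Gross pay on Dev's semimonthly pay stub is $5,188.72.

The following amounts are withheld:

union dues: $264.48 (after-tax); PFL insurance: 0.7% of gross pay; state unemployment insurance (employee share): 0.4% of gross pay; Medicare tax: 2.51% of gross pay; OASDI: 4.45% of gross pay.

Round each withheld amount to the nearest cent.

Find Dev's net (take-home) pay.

$4,506.03

OASDI: $5,188.72 × 0.0445 = $230.90
Medicare tax: $5,188.72 × 0.0251 = $130.24
PFL insurance: $5,188.72 × 0.007 = $36.32
State unemployment insurance (employee share): $5,188.72 × 0.004 = $20.75
Union dues: $264.48
Total deductions = $230.90 + $130.24 + $36.32 + $20.75 + $264.48 = $682.69
Net pay = $5,188.72 − $682.69 = $4,506.03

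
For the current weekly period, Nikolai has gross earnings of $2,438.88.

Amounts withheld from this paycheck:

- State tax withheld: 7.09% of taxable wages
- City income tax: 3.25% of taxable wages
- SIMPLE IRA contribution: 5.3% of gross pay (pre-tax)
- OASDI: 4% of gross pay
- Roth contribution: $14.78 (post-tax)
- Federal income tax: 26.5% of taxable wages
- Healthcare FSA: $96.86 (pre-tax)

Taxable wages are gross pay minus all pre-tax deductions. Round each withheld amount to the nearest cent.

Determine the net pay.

SIMPLE IRA contribution: $2,438.88 × 0.053 = $129.26
Healthcare FSA: $96.86
Pre-tax total = $129.26 + $96.86 = $226.12
Taxable wages = $2,438.88 − $226.12 = $2,212.76
State tax withheld: $2,212.76 × 0.0709 = $156.88
Federal income tax: $2,212.76 × 0.265 = $586.38
City income tax: $2,212.76 × 0.0325 = $71.91
OASDI: $2,438.88 × 0.04 = $97.56
Roth contribution: $14.78
Total deductions = $129.26 + $96.86 + $156.88 + $586.38 + $71.91 + $97.56 + $14.78 = $1,153.63
Net pay = $2,438.88 − $1,153.63 = $1,285.25

$1,285.25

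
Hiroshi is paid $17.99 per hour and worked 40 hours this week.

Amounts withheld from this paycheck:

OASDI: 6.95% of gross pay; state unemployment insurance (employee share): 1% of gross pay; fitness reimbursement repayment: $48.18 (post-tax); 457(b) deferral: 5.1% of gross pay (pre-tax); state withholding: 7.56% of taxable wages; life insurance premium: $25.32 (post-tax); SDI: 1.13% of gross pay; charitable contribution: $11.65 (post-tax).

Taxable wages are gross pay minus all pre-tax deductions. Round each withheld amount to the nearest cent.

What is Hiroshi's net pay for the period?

$480.78

Gross pay: 40 × $17.99 = $719.60
457(b) deferral: $719.60 × 0.051 = $36.70
Taxable wages = $719.60 − $36.70 = $682.90
State withholding: $682.90 × 0.0756 = $51.63
SDI: $719.60 × 0.0113 = $8.13
State unemployment insurance (employee share): $719.60 × 0.01 = $7.20
OASDI: $719.60 × 0.0695 = $50.01
Charitable contribution: $11.65
Life insurance premium: $25.32
Fitness reimbursement repayment: $48.18
Total deductions = $36.70 + $51.63 + $8.13 + $7.20 + $50.01 + $11.65 + $25.32 + $48.18 = $238.82
Net pay = $719.60 − $238.82 = $480.78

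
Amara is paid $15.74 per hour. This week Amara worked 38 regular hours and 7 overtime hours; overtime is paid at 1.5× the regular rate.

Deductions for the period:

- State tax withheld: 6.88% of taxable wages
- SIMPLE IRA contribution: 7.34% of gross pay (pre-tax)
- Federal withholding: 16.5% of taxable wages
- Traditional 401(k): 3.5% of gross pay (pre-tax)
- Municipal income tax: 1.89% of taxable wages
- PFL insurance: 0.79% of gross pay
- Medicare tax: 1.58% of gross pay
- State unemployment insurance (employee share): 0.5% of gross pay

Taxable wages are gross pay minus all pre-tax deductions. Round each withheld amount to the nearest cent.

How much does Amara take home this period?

Regular pay: 38 × $15.74 = $598.12
Overtime pay: 7 × $15.74 × 1.5 = $165.27
Gross pay = $598.12 + $165.27 = $763.39
Traditional 401(k): $763.39 × 0.035 = $26.72
SIMPLE IRA contribution: $763.39 × 0.0734 = $56.03
Pre-tax total = $26.72 + $56.03 = $82.75
Taxable wages = $763.39 − $82.75 = $680.64
Municipal income tax: $680.64 × 0.0189 = $12.86
State tax withheld: $680.64 × 0.0688 = $46.83
Federal withholding: $680.64 × 0.165 = $112.31
Medicare tax: $763.39 × 0.0158 = $12.06
PFL insurance: $763.39 × 0.0079 = $6.03
State unemployment insurance (employee share): $763.39 × 0.005 = $3.82
Total deductions = $26.72 + $56.03 + $12.86 + $46.83 + $112.31 + $12.06 + $6.03 + $3.82 = $276.66
Net pay = $763.39 − $276.66 = $486.73

$486.73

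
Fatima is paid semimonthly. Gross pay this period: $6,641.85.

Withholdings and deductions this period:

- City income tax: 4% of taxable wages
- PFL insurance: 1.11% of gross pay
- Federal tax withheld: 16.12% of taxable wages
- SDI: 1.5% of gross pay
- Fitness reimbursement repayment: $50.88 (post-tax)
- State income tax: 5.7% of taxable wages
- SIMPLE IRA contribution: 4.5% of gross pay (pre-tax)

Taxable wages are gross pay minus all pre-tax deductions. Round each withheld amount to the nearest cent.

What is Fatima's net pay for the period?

$4,480.98

SIMPLE IRA contribution: $6,641.85 × 0.045 = $298.88
Taxable wages = $6,641.85 − $298.88 = $6,342.97
State income tax: $6,342.97 × 0.057 = $361.55
Federal tax withheld: $6,342.97 × 0.1612 = $1,022.49
City income tax: $6,342.97 × 0.04 = $253.72
PFL insurance: $6,641.85 × 0.0111 = $73.72
SDI: $6,641.85 × 0.015 = $99.63
Fitness reimbursement repayment: $50.88
Total deductions = $298.88 + $361.55 + $1,022.49 + $253.72 + $73.72 + $99.63 + $50.88 = $2,160.87
Net pay = $6,641.85 − $2,160.87 = $4,480.98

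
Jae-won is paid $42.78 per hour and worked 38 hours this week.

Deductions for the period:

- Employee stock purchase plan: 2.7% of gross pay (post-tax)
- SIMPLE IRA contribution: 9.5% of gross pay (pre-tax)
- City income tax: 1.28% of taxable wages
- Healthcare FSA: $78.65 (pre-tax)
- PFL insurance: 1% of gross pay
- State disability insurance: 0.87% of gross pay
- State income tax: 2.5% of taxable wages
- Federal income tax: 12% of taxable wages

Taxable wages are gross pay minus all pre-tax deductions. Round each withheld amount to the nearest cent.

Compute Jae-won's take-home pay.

$1,098.52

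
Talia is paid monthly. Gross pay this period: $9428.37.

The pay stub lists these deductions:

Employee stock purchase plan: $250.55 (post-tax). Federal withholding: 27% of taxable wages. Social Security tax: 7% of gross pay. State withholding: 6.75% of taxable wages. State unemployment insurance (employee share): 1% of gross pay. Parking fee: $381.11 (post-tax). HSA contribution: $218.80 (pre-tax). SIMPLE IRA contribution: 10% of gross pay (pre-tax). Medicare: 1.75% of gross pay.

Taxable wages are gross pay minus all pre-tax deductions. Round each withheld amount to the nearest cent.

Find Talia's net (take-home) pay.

$3925.78

HSA contribution: $218.80
SIMPLE IRA contribution: $9428.37 × 0.1 = $942.84
Pre-tax total = $218.80 + $942.84 = $1161.64
Taxable wages = $9428.37 − $1161.64 = $8266.73
State withholding: $8266.73 × 0.0675 = $558.00
Federal withholding: $8266.73 × 0.27 = $2232.02
Social Security tax: $9428.37 × 0.07 = $659.99
Medicare: $9428.37 × 0.0175 = $165.00
State unemployment insurance (employee share): $9428.37 × 0.01 = $94.28
Employee stock purchase plan: $250.55
Parking fee: $381.11
Total deductions = $218.80 + $942.84 + $558.00 + $2232.02 + $659.99 + $165.00 + $94.28 + $250.55 + $381.11 = $5502.59
Net pay = $9428.37 − $5502.59 = $3925.78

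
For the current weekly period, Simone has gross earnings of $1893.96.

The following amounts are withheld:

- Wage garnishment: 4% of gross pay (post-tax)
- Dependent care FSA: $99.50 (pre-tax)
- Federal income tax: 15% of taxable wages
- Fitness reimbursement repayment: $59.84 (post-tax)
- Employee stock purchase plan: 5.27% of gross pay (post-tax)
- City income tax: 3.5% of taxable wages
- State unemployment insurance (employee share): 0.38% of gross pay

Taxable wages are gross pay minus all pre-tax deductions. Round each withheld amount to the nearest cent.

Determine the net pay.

$1219.87

Dependent care FSA: $99.50
Taxable wages = $1893.96 − $99.50 = $1794.46
City income tax: $1794.46 × 0.035 = $62.81
Federal income tax: $1794.46 × 0.15 = $269.17
State unemployment insurance (employee share): $1893.96 × 0.0038 = $7.20
Fitness reimbursement repayment: $59.84
Wage garnishment: $1893.96 × 0.04 = $75.76
Employee stock purchase plan: $1893.96 × 0.0527 = $99.81
Total deductions = $99.50 + $62.81 + $269.17 + $7.20 + $59.84 + $75.76 + $99.81 = $674.09
Net pay = $1893.96 − $674.09 = $1219.87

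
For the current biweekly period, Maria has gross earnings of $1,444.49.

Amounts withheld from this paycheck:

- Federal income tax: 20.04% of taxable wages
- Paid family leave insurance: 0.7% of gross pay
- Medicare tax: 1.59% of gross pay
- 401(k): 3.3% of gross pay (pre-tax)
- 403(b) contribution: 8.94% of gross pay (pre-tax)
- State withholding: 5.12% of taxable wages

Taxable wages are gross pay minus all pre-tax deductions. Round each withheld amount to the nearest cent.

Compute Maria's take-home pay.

$915.65

403(b) contribution: $1,444.49 × 0.0894 = $129.14
401(k): $1,444.49 × 0.033 = $47.67
Pre-tax total = $129.14 + $47.67 = $176.81
Taxable wages = $1,444.49 − $176.81 = $1,267.68
State withholding: $1,267.68 × 0.0512 = $64.91
Federal income tax: $1,267.68 × 0.2004 = $254.04
Medicare tax: $1,444.49 × 0.0159 = $22.97
Paid family leave insurance: $1,444.49 × 0.007 = $10.11
Total deductions = $129.14 + $47.67 + $64.91 + $254.04 + $22.97 + $10.11 = $528.84
Net pay = $1,444.49 − $528.84 = $915.65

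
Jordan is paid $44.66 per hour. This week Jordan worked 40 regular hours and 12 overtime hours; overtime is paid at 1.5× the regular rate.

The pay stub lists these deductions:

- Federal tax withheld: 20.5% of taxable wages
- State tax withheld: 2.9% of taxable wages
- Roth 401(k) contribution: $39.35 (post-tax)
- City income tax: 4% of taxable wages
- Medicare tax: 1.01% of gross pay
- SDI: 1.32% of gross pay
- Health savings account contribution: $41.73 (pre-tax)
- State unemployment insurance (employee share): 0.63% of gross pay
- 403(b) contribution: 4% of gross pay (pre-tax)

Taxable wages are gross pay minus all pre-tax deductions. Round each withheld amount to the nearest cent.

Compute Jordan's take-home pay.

Regular pay: 40 × $44.66 = $1,786.40
Overtime pay: 12 × $44.66 × 1.5 = $803.88
Gross pay = $1,786.40 + $803.88 = $2,590.28
403(b) contribution: $2,590.28 × 0.04 = $103.61
Health savings account contribution: $41.73
Pre-tax total = $103.61 + $41.73 = $145.34
Taxable wages = $2,590.28 − $145.34 = $2,444.94
Federal tax withheld: $2,444.94 × 0.205 = $501.21
City income tax: $2,444.94 × 0.04 = $97.80
State tax withheld: $2,444.94 × 0.029 = $70.90
SDI: $2,590.28 × 0.0132 = $34.19
Medicare tax: $2,590.28 × 0.0101 = $26.16
State unemployment insurance (employee share): $2,590.28 × 0.0063 = $16.32
Roth 401(k) contribution: $39.35
Total deductions = $103.61 + $41.73 + $501.21 + $97.80 + $70.90 + $34.19 + $26.16 + $16.32 + $39.35 = $931.27
Net pay = $2,590.28 − $931.27 = $1,659.01

$1,659.01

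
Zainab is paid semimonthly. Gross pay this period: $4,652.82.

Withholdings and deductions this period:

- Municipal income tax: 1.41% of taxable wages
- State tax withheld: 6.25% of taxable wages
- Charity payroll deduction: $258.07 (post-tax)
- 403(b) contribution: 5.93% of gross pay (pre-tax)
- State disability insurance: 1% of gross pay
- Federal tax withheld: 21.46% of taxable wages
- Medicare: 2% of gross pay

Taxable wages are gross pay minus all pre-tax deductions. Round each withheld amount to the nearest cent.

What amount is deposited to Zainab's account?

403(b) contribution: $4,652.82 × 0.0593 = $275.91
Taxable wages = $4,652.82 − $275.91 = $4,376.91
Municipal income tax: $4,376.91 × 0.0141 = $61.71
State tax withheld: $4,376.91 × 0.0625 = $273.56
Federal tax withheld: $4,376.91 × 0.2146 = $939.28
State disability insurance: $4,652.82 × 0.01 = $46.53
Medicare: $4,652.82 × 0.02 = $93.06
Charity payroll deduction: $258.07
Total deductions = $275.91 + $61.71 + $273.56 + $939.28 + $46.53 + $93.06 + $258.07 = $1,948.12
Net pay = $4,652.82 − $1,948.12 = $2,704.70

$2,704.70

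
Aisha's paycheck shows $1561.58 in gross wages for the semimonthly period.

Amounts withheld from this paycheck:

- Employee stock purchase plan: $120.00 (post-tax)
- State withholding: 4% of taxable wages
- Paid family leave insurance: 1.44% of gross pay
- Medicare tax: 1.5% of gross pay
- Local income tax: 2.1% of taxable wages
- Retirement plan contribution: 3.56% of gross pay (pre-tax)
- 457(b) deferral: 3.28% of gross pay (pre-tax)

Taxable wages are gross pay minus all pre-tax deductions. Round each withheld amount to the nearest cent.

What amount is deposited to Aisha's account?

$1200.12

457(b) deferral: $1561.58 × 0.0328 = $51.22
Retirement plan contribution: $1561.58 × 0.0356 = $55.59
Pre-tax total = $51.22 + $55.59 = $106.81
Taxable wages = $1561.58 − $106.81 = $1454.77
Local income tax: $1454.77 × 0.021 = $30.55
State withholding: $1454.77 × 0.04 = $58.19
Paid family leave insurance: $1561.58 × 0.0144 = $22.49
Medicare tax: $1561.58 × 0.015 = $23.42
Employee stock purchase plan: $120.00
Total deductions = $51.22 + $55.59 + $30.55 + $58.19 + $22.49 + $23.42 + $120.00 = $361.46
Net pay = $1561.58 − $361.46 = $1200.12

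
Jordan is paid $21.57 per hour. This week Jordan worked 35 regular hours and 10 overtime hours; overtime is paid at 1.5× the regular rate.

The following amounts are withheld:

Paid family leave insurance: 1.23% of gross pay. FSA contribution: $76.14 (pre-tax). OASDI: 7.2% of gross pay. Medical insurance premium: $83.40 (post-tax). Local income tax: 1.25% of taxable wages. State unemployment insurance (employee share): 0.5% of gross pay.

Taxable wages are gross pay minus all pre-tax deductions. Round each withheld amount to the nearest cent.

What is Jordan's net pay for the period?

Regular pay: 35 × $21.57 = $754.95
Overtime pay: 10 × $21.57 × 1.5 = $323.55
Gross pay = $754.95 + $323.55 = $1078.50
FSA contribution: $76.14
Taxable wages = $1078.50 − $76.14 = $1002.36
Local income tax: $1002.36 × 0.0125 = $12.53
Paid family leave insurance: $1078.50 × 0.0123 = $13.27
OASDI: $1078.50 × 0.072 = $77.65
State unemployment insurance (employee share): $1078.50 × 0.005 = $5.39
Medical insurance premium: $83.40
Total deductions = $76.14 + $12.53 + $13.27 + $77.65 + $5.39 + $83.40 = $268.38
Net pay = $1078.50 − $268.38 = $810.12

$810.12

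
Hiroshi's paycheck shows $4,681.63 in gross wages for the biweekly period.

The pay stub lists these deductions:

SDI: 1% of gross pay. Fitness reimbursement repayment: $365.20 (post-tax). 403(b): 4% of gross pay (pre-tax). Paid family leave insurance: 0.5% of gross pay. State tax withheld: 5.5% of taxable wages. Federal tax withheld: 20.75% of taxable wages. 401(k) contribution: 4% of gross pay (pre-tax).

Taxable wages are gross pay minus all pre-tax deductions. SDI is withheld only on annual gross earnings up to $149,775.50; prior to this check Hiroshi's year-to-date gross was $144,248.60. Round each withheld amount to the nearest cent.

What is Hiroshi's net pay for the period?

401(k) contribution: $4,681.63 × 0.04 = $187.27
403(b): $4,681.63 × 0.04 = $187.27
Pre-tax total = $187.27 + $187.27 = $374.54
Taxable wages = $4,681.63 − $374.54 = $4,307.09
Federal tax withheld: $4,307.09 × 0.2075 = $893.72
State tax withheld: $4,307.09 × 0.055 = $236.89
SDI: cap not yet reached, full $4,681.63 is subject → $4,681.63 × 0.01 = $46.82
Paid family leave insurance: $4,681.63 × 0.005 = $23.41
Fitness reimbursement repayment: $365.20
Total deductions = $187.27 + $187.27 + $893.72 + $236.89 + $46.82 + $23.41 + $365.20 = $1,940.58
Net pay = $4,681.63 − $1,940.58 = $2,741.05

$2,741.05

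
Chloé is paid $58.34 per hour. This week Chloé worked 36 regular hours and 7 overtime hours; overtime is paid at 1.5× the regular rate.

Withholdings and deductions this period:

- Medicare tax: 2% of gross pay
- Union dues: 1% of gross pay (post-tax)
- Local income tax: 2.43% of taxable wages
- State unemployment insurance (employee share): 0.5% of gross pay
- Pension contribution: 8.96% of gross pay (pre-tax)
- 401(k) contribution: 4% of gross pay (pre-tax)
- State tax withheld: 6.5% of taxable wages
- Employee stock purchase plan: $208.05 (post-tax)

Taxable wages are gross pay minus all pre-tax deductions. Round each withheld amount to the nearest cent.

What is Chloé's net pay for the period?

$1847.37

Regular pay: 36 × $58.34 = $2100.24
Overtime pay: 7 × $58.34 × 1.5 = $612.57
Gross pay = $2100.24 + $612.57 = $2712.81
401(k) contribution: $2712.81 × 0.04 = $108.51
Pension contribution: $2712.81 × 0.0896 = $243.07
Pre-tax total = $108.51 + $243.07 = $351.58
Taxable wages = $2712.81 − $351.58 = $2361.23
Local income tax: $2361.23 × 0.0243 = $57.38
State tax withheld: $2361.23 × 0.065 = $153.48
Medicare tax: $2712.81 × 0.02 = $54.26
State unemployment insurance (employee share): $2712.81 × 0.005 = $13.56
Union dues: $2712.81 × 0.01 = $27.13
Employee stock purchase plan: $208.05
Total deductions = $108.51 + $243.07 + $57.38 + $153.48 + $54.26 + $13.56 + $27.13 + $208.05 = $865.44
Net pay = $2712.81 − $865.44 = $1847.37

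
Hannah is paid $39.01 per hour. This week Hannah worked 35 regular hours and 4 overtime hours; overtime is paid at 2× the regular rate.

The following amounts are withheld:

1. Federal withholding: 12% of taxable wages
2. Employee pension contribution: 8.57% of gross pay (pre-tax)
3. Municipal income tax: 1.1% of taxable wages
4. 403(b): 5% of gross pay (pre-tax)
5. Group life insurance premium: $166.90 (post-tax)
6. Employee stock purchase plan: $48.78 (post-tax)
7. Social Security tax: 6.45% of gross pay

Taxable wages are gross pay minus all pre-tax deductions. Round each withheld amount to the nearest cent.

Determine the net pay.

$936.00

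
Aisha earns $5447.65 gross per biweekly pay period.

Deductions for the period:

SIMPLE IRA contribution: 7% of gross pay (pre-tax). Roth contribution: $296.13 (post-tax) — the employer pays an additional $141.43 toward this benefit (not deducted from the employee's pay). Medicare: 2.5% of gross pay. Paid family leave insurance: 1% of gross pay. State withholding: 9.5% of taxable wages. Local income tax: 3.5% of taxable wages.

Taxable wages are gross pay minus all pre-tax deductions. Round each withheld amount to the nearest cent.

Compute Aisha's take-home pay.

$3920.89

SIMPLE IRA contribution: $5447.65 × 0.07 = $381.34
Taxable wages = $5447.65 − $381.34 = $5066.31
State withholding: $5066.31 × 0.095 = $481.30
Local income tax: $5066.31 × 0.035 = $177.32
Medicare: $5447.65 × 0.025 = $136.19
Paid family leave insurance: $5447.65 × 0.01 = $54.48
Roth contribution: $296.13
(Employer's $141.43 toward Roth contribution is not withheld from the employee.)
Total deductions = $381.34 + $481.30 + $177.32 + $136.19 + $54.48 + $296.13 = $1526.76
Net pay = $5447.65 − $1526.76 = $3920.89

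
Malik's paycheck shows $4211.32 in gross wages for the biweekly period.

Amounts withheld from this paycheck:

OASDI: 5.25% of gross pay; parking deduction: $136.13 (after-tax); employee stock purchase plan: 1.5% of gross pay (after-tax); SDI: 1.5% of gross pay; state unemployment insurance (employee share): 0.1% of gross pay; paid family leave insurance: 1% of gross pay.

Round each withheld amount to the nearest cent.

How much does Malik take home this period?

$3681.44

SDI: $4211.32 × 0.015 = $63.17
Paid family leave insurance: $4211.32 × 0.01 = $42.11
OASDI: $4211.32 × 0.0525 = $221.09
State unemployment insurance (employee share): $4211.32 × 0.001 = $4.21
Employee stock purchase plan: $4211.32 × 0.015 = $63.17
Parking deduction: $136.13
Total deductions = $63.17 + $42.11 + $221.09 + $4.21 + $63.17 + $136.13 = $529.88
Net pay = $4211.32 − $529.88 = $3681.44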